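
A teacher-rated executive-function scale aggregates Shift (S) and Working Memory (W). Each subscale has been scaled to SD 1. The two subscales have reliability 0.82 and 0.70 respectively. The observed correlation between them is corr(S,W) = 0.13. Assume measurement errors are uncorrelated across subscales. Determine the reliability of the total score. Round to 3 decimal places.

0.788

Var(S+W) = 2 + 2·[0.13] = 2 + 0.26 = 2.26.
With uncorrelated errors the cross-covariances are all true-score covariance, so they carry over unchanged; only the diagonal terms shrink to ρᵢσᵢ².
True-score variance = [0.82 + 0.70] + 0.26 = 1.52 + 0.26 = 1.78.
Reliability = 1.78 / 2.26 = 0.788.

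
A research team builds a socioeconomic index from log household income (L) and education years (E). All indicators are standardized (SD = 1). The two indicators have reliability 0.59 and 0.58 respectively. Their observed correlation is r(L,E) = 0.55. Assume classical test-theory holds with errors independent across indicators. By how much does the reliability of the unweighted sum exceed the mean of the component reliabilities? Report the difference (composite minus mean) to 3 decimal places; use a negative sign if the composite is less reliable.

Var(sum) = 2 + 1.1 = 3.1; true-score variance = 1.17 + 1.1 = 2.27; composite reliability = 0.7323.
Mean component reliability = 0.5850.
Difference = 0.7323 − 0.5850 = 0.147.

0.147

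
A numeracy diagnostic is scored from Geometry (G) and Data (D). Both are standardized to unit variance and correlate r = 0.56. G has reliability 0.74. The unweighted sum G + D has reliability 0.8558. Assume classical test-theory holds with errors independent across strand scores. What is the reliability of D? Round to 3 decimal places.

Var(G+D) = 2 + 2·0.56 = 3.120.
True-score variance = ρ_G + ρ_D + 2·0.56, so 0.8558 = (0.74 + ρ_D + 1.12) / 3.120.
ρ_D = 0.8558·3.120 − 0.74 − 1.12 = 0.810.

0.810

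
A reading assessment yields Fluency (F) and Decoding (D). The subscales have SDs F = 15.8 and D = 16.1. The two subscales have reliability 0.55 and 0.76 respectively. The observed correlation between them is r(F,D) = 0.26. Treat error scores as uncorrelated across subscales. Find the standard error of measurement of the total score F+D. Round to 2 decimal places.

13.21

Var(total) = 508.85 + 132.278 = 641.128.
True-score variance = 334.302 + 132.278 = 466.579, so reliability = 0.7277.
Error variance = 641.128 − 466.579 = 174.548; SEM = √174.548 = 13.21.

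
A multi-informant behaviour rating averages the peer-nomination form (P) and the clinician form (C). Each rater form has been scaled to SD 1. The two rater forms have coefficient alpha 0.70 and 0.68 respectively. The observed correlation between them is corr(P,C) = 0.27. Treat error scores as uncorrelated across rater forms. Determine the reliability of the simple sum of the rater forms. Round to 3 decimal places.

0.756

Var(P+C) = 2 + 2·[0.27] = 2 + 0.54 = 2.54.
With uncorrelated errors the cross-covariances are all true-score covariance, so they carry over unchanged; only the diagonal terms shrink to ρᵢσᵢ².
True-score variance = [0.70 + 0.68] + 0.54 = 1.38 + 0.54 = 1.92.
Reliability = 1.92 / 2.54 = 0.756.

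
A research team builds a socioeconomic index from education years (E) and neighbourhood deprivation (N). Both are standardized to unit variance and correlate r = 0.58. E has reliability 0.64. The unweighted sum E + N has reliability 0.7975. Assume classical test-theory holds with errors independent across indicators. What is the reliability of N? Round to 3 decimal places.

0.720

Var(E+N) = 2 + 2·0.58 = 3.160.
True-score variance = ρ_E + ρ_N + 2·0.58, so 0.7975 = (0.64 + ρ_N + 1.16) / 3.160.
ρ_N = 0.7975·3.160 − 0.64 − 1.16 = 0.720.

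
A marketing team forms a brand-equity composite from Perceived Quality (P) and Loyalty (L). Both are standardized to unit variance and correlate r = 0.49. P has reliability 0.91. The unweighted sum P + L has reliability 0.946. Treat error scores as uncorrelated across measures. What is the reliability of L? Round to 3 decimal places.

0.929

Var(P+L) = 2 + 2·0.49 = 2.980.
True-score variance = ρ_P + ρ_L + 2·0.49, so 0.946 = (0.91 + ρ_L + 0.98) / 2.980.
ρ_L = 0.946·2.980 − 0.91 − 0.98 = 0.929.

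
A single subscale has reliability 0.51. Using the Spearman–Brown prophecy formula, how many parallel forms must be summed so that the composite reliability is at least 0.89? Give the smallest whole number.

k ≥ ρ*(1−ρ₁)/(ρ₁(1−ρ*)) = 0.89·0.49 / (0.51·0.11) = 7.774.
Smallest integer k = 8.

8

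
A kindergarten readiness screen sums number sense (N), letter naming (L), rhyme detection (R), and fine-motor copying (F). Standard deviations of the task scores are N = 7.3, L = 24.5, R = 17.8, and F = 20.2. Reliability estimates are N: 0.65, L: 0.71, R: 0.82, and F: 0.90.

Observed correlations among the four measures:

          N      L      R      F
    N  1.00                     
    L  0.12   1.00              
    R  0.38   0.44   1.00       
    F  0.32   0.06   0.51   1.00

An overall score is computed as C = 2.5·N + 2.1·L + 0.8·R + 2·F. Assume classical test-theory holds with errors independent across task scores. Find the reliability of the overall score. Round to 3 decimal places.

0.849

Var(C) = 2.5²·7.3² + 2.1²·24.5² + 0.8²·17.8² + 2²·20.2² + 2·[5.25·7.3·24.5·0.12 + 2·7.3·17.8·0.38 + 5·7.3·20.2·0.32 + 1.68·24.5·17.8·0.44 + 4.2·24.5·20.2·0.06 + 1.6·17.8·20.2·0.51] = 4815.1 + 2375.69 = 7190.8.
Under uncorrelated errors the observed covariances equal the true-score covariances, so only the own-variance terms attenuate.
True-score variance = [2.5²·7.3²·0.65 + 2.1²·24.5²·0.71 + 0.8²·17.8²·0.82 + 2²·20.2²·0.90] + 2375.69 = 3731.16 + 2375.69 = 6106.85.
Reliability = 6106.85 / 7190.8 = 0.849.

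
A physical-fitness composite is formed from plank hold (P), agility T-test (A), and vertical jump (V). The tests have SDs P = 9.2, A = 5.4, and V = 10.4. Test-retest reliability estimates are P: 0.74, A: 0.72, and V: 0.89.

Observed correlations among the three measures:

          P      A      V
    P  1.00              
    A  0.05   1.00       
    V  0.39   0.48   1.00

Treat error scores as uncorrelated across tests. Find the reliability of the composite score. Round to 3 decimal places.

Var(P+A+V) = 9.2² + 5.4² + 10.4² + 2·[9.2·5.4·0.05 + 9.2·10.4·0.39 + 5.4·10.4·0.48] = 221.96 + 133.512 = 355.472.
Under uncorrelated errors the observed covariances equal the true-score covariances, so only the own-variance terms attenuate.
True-score variance = [9.2²·0.74 + 5.4²·0.72 + 10.4²·0.89] + 133.512 = 179.891 + 133.512 = 313.403.
Reliability = 313.403 / 355.472 = 0.882.

0.882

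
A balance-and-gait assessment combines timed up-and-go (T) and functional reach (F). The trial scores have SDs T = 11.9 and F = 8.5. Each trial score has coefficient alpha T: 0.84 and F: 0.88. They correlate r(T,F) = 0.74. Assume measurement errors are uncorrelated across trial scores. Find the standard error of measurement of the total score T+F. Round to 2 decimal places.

5.60

Var(total) = 213.86 + 149.702 = 363.562.
True-score variance = 182.532 + 149.702 = 332.234, so reliability = 0.9138.
Error variance = 363.562 − 332.234 = 31.3276; SEM = √31.3276 = 5.60.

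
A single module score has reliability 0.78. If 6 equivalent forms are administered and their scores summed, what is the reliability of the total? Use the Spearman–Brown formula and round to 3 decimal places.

ρ_k = kρ / (1 + (k−1)ρ) = 6·0.78 / (1 + 5·0.78) = 4.680 / 4.900 = 0.955.

0.955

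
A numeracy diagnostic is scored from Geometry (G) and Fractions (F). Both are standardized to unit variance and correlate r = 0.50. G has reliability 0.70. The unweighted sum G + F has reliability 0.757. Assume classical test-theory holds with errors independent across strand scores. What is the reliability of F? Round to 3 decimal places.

Var(G+F) = 2 + 2·0.50 = 3.000.
True-score variance = ρ_G + ρ_F + 2·0.50, so 0.757 = (0.70 + ρ_F + 1.00) / 3.000.
ρ_F = 0.757·3.000 − 0.70 − 1.00 = 0.571.

0.571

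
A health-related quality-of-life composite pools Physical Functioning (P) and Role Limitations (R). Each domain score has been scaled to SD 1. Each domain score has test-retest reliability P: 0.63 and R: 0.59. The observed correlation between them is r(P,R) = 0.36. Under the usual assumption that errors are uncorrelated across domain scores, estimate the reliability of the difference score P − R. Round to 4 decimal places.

Var(P−R) = 1 + 1 − 2·0.36 = 2 − 0.72 = 1.28.
Under uncorrelated errors the observed covariances equal the true-score covariances, so only the own-variance terms attenuate.
True-score variance = [0.63 + 0.59] − 0.72 = 1.22 − 0.72 = 0.5.
Reliability = 0.5 / 1.28 = 0.3906.

0.3906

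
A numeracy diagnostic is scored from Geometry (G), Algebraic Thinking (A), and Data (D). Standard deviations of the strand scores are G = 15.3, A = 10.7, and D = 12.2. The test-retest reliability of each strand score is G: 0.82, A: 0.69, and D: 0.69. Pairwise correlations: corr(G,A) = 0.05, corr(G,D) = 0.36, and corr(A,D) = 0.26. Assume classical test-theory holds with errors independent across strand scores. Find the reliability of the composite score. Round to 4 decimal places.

Var(G+A+D) = 15.3² + 10.7² + 12.2² + 2·[15.3·10.7·0.05 + 15.3·12.2·0.36 + 10.7·12.2·0.26] = 497.42 + 218.647 = 716.067.
With uncorrelated errors the cross-covariances are all true-score covariance, so they carry over unchanged; only the diagonal terms shrink to ρᵢσᵢ².
True-score variance = [15.3²·0.82 + 10.7²·0.69 + 12.2²·0.69] + 218.647 = 373.651 + 218.647 = 592.298.
Reliability = 592.298 / 716.067 = 0.8272.

0.8272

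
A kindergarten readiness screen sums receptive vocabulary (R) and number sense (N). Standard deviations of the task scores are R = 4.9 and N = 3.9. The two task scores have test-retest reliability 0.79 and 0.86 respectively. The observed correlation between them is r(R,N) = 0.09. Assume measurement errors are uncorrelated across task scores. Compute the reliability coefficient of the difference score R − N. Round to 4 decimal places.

0.7996

Var(R−N) = 4.9² + 3.9² − 2·4.9·3.9·0.09 = 39.22 − 3.4398 = 35.7802.
Because errors are independent across components, Cov(Tᵢ,Tⱼ) = Cov(Xᵢ,Xⱼ); the off-diagonal part of the true-score variance is the same as above.
True-score variance = [4.9²·0.79 + 3.9²·0.86] − 3.4398 = 32.0485 − 3.4398 = 28.6087.
Reliability = 28.6087 / 35.7802 = 0.7996.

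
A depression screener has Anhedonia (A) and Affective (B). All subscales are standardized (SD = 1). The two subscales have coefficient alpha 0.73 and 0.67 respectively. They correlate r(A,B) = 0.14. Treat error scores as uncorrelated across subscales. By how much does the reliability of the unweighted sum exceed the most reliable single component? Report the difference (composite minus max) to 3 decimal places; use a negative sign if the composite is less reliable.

Var(sum) = 2 + 0.28 = 2.28; true-score variance = 1.4 + 0.28 = 1.68; composite reliability = 0.7368.
Max component reliability = 0.7300.
Difference = 0.7368 − 0.7300 = 0.007.

0.007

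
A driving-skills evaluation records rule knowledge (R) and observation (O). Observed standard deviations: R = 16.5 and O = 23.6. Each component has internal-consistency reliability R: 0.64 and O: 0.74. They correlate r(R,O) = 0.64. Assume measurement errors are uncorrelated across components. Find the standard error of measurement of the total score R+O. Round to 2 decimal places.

Var(total) = 829.21 + 498.432 = 1327.64.
True-score variance = 586.39 + 498.432 = 1084.82, so reliability = 0.8171.
Error variance = 1327.64 − 1084.82 = 242.82; SEM = √242.82 = 15.58.

15.58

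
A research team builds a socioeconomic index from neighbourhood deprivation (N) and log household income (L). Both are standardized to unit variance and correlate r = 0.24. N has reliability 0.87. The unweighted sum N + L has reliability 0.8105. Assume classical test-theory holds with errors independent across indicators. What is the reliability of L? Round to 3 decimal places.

Var(N+L) = 2 + 2·0.24 = 2.480.
True-score variance = ρ_N + ρ_L + 2·0.24, so 0.8105 = (0.87 + ρ_L + 0.48) / 2.480.
ρ_L = 0.8105·2.480 − 0.87 − 0.48 = 0.660.

0.660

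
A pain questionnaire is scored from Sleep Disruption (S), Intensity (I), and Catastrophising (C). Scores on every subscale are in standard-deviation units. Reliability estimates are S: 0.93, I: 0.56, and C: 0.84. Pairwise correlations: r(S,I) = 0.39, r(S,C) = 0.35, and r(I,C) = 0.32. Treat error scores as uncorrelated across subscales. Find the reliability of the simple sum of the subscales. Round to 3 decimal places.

0.869

Var(S+I+C) = 3 + 2·[0.39 + 0.35 + 0.32] = 3 + 2.12 = 5.12.
Because errors are independent across components, Cov(Tᵢ,Tⱼ) = Cov(Xᵢ,Xⱼ); the off-diagonal part of the true-score variance is the same as above.
True-score variance = [0.93 + 0.56 + 0.84] + 2.12 = 2.33 + 2.12 = 4.45.
Reliability = 4.45 / 5.12 = 0.869.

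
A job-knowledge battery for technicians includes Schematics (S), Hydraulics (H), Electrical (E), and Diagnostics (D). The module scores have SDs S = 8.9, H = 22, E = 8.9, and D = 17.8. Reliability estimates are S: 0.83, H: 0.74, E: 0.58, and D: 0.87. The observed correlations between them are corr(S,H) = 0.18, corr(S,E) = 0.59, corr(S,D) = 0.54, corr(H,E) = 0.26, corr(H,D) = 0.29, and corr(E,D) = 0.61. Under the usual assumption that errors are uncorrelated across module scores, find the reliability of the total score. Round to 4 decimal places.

Var(S+H+E+D) = 8.9² + 22² + 8.9² + 17.8² + 2·[8.9·22·0.18 + 8.9·8.9·0.59 + 8.9·17.8·0.54 + 22·8.9·0.26 + 22·17.8·0.29 + 8.9·17.8·0.61] = 959.26 + 857.266 = 1816.53.
Under uncorrelated errors the observed covariances equal the true-score covariances, so only the own-variance terms attenuate.
True-score variance = [8.9²·0.83 + 22²·0.74 + 8.9²·0.58 + 17.8²·0.87] + 857.266 = 745.497 + 857.266 = 1602.76.
Reliability = 1602.76 / 1816.53 = 0.8823.

0.8823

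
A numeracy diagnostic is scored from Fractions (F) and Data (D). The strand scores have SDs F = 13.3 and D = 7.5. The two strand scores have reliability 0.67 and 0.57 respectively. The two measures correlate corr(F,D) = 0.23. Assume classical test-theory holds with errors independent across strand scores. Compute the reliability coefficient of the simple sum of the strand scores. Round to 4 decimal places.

0.7041

Var(F+D) = 13.3² + 7.5² + 2·[13.3·7.5·0.23] = 233.14 + 45.885 = 279.025.
With uncorrelated errors the cross-covariances are all true-score covariance, so they carry over unchanged; only the diagonal terms shrink to ρᵢσᵢ².
True-score variance = [13.3²·0.67 + 7.5²·0.57] + 45.885 = 150.579 + 45.885 = 196.464.
Reliability = 196.464 / 279.025 = 0.7041.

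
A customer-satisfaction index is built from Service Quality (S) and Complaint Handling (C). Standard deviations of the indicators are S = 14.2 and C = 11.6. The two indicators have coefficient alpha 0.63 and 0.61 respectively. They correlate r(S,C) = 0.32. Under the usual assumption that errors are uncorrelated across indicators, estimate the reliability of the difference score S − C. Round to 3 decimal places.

Var(S−C) = 14.2² + 11.6² − 2·14.2·11.6·0.32 = 336.2 − 105.421 = 230.779.
With uncorrelated errors the cross-covariances are all true-score covariance, so they carry over unchanged; only the diagonal terms shrink to ρᵢσᵢ².
True-score variance = [14.2²·0.63 + 11.6²·0.61] − 105.421 = 209.115 − 105.421 = 103.694.
Reliability = 103.694 / 230.779 = 0.449.

0.449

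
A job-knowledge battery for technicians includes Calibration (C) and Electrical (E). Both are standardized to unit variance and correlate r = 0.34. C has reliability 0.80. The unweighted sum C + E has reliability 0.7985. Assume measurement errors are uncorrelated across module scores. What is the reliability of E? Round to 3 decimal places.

0.660

Var(C+E) = 2 + 2·0.34 = 2.680.
True-score variance = ρ_C + ρ_E + 2·0.34, so 0.7985 = (0.80 + ρ_E + 0.68) / 2.680.
ρ_E = 0.7985·2.680 − 0.80 − 0.68 = 0.660.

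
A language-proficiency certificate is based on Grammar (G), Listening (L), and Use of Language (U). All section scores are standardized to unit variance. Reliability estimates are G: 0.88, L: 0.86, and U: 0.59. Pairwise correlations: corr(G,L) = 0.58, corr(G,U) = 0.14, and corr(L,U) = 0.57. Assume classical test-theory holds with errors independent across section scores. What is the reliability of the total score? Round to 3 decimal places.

0.880

Var(G+L+U) = 3 + 2·[0.58 + 0.14 + 0.57] = 3 + 2.58 = 5.58.
With uncorrelated errors the cross-covariances are all true-score covariance, so they carry over unchanged; only the diagonal terms shrink to ρᵢσᵢ².
True-score variance = [0.88 + 0.86 + 0.59] + 2.58 = 2.33 + 2.58 = 4.91.
Reliability = 4.91 / 5.58 = 0.880.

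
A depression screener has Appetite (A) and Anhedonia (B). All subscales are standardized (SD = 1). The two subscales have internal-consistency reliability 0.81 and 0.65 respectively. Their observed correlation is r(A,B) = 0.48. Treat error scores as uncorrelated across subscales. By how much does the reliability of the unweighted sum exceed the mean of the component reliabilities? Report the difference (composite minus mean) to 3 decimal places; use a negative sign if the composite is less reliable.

Var(sum) = 2 + 0.96 = 2.96; true-score variance = 1.46 + 0.96 = 2.42; composite reliability = 0.8176.
Mean component reliability = 0.7300.
Difference = 0.8176 − 0.7300 = 0.088.

0.088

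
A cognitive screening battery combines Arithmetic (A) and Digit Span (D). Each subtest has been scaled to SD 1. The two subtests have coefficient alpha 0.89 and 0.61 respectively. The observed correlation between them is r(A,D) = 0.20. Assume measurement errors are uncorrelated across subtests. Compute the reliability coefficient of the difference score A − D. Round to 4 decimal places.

0.6875

Var(A−D) = 1 + 1 − 2·0.20 = 2 − 0.4 = 1.6.
With uncorrelated errors the cross-covariances are all true-score covariance, so they carry over unchanged; only the diagonal terms shrink to ρᵢσᵢ².
True-score variance = [0.89 + 0.61] − 0.4 = 1.5 − 0.4 = 1.1.
Reliability = 1.1 / 1.6 = 0.6875.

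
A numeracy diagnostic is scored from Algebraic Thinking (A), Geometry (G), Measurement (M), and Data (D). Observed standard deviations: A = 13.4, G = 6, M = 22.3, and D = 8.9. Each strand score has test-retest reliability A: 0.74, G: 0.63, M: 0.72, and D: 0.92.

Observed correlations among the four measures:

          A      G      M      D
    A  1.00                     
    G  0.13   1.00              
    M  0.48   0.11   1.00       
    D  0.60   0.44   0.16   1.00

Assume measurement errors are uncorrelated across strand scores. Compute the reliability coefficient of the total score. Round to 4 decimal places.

0.8513

Var(A+G+M+D) = 13.4² + 6² + 22.3² + 8.9² + 2·[13.4·6·0.13 + 13.4·22.3·0.48 + 13.4·8.9·0.60 + 6·22.3·0.11 + 6·8.9·0.44 + 22.3·8.9·0.16] = 792.06 + 590.822 = 1382.88.
Under uncorrelated errors the observed covariances equal the true-score covariances, so only the own-variance terms attenuate.
True-score variance = [13.4²·0.74 + 6²·0.63 + 22.3²·0.72 + 8.9²·0.92] + 590.822 = 586.476 + 590.822 = 1177.3.
Reliability = 1177.3 / 1382.88 = 0.8513.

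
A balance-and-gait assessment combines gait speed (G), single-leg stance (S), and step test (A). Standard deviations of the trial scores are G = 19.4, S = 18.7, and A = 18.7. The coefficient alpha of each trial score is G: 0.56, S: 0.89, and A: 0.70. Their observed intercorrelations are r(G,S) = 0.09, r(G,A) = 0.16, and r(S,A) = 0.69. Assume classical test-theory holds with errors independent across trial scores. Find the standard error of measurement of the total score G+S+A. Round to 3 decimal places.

Var(total) = 1075.74 + 663.962 = 1739.7.
True-score variance = 766.769 + 663.962 = 1430.73, so reliability = 0.8224.
Error variance = 1739.7 − 1430.73 = 308.971; SEM = √308.971 = 17.578.

17.578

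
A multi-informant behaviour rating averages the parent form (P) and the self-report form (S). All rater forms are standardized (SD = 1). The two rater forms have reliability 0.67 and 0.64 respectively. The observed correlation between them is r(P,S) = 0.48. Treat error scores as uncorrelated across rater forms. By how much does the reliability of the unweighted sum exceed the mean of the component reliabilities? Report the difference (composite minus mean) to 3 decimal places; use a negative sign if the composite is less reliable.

Var(sum) = 2 + 0.96 = 2.96; true-score variance = 1.31 + 0.96 = 2.27; composite reliability = 0.7669.
Mean component reliability = 0.6550.
Difference = 0.7669 − 0.6550 = 0.112.

0.112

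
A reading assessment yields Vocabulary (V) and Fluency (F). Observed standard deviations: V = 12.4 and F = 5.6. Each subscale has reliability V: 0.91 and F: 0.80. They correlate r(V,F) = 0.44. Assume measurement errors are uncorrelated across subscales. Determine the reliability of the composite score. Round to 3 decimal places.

Var(V+F) = 12.4² + 5.6² + 2·[12.4·5.6·0.44] = 185.12 + 61.1072 = 246.227.
Because errors are independent across components, Cov(Tᵢ,Tⱼ) = Cov(Xᵢ,Xⱼ); the off-diagonal part of the true-score variance is the same as above.
True-score variance = [12.4²·0.91 + 5.6²·0.80] + 61.1072 = 165.01 + 61.1072 = 226.117.
Reliability = 226.117 / 246.227 = 0.918.

0.918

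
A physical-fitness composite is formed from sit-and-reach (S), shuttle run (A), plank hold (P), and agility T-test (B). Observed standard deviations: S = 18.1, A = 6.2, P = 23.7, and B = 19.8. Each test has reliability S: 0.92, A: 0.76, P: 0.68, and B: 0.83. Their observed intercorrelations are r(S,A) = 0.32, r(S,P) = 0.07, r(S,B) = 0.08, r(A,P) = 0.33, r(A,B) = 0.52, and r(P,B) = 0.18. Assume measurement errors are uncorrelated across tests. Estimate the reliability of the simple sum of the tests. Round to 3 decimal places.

0.852

Var(S+A+P+B) = 18.1² + 6.2² + 23.7² + 19.8² + 2·[18.1·6.2·0.32 + 18.1·23.7·0.07 + 18.1·19.8·0.08 + 6.2·23.7·0.33 + 6.2·19.8·0.52 + 23.7·19.8·0.18] = 1319.78 + 582.802 = 1902.58.
Because errors are independent across components, Cov(Tᵢ,Tⱼ) = Cov(Xᵢ,Xⱼ); the off-diagonal part of the true-score variance is the same as above.
True-score variance = [18.1²·0.92 + 6.2²·0.76 + 23.7²·0.68 + 19.8²·0.83] + 582.802 = 1037.96 + 582.802 = 1620.76.
Reliability = 1620.76 / 1902.58 = 0.852.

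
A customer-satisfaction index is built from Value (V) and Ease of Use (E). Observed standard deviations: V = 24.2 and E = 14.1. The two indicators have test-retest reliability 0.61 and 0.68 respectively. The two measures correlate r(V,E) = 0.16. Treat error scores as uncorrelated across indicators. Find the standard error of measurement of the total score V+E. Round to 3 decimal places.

Var(total) = 784.45 + 109.19 = 893.64.
True-score variance = 492.431 + 109.19 = 601.622, so reliability = 0.6732.
Error variance = 893.64 − 601.622 = 292.019; SEM = √292.019 = 17.089.

17.089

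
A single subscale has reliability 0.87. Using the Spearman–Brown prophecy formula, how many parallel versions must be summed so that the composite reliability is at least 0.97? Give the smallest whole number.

5

k ≥ ρ*(1−ρ₁)/(ρ₁(1−ρ*)) = 0.97·0.13 / (0.87·0.03) = 4.831.
Smallest integer k = 5.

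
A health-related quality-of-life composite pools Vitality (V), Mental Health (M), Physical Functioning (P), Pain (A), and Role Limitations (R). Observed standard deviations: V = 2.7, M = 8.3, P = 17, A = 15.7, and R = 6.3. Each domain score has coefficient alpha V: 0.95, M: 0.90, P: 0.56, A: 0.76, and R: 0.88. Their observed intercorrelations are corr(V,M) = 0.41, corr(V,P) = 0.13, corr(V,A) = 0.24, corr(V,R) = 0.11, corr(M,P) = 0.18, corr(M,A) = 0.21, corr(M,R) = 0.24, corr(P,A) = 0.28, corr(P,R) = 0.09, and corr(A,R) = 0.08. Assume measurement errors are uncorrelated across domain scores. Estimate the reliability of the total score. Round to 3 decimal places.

Var(V+M+P+A+R) = 2.7² + 8.3² + 17² + 15.7² + 6.3² + 2·[2.7·8.3·0.41 + 2.7·17·0.13 + 2.7·15.7·0.24 + 2.7·6.3·0.11 + 8.3·17·0.18 + 8.3·15.7·0.21 + 8.3·6.3·0.24 + 17·15.7·0.28 + 17·6.3·0.09 + 15.7·6.3·0.08] = 651.36 + 369.593 = 1020.95.
With uncorrelated errors the cross-covariances are all true-score covariance, so they carry over unchanged; only the diagonal terms shrink to ρᵢσᵢ².
True-score variance = [2.7²·0.95 + 8.3²·0.90 + 17²·0.56 + 15.7²·0.76 + 6.3²·0.88] + 369.593 = 453.026 + 369.593 = 822.619.
Reliability = 822.619 / 1020.95 = 0.806.

0.806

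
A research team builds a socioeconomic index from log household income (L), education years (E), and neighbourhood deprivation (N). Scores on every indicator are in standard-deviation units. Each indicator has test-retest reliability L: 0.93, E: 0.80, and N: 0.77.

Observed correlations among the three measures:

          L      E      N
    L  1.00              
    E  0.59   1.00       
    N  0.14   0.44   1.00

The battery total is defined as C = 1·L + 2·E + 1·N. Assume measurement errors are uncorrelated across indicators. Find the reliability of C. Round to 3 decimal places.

0.894

Var(C) = 1 + 2² + 1 + 2·[2·0.59 + 0.14 + 2·0.44] = 6 + 4.4 = 10.4.
Because errors are independent across components, Cov(Tᵢ,Tⱼ) = Cov(Xᵢ,Xⱼ); the off-diagonal part of the true-score variance is the same as above.
True-score variance = [0.93 + 2²·0.80 + 0.77] + 4.4 = 4.9 + 4.4 = 9.3.
Reliability = 9.3 / 10.4 = 0.894.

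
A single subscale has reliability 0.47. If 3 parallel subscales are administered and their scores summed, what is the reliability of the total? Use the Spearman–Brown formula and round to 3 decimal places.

0.727

ρ_k = kρ / (1 + (k−1)ρ) = 3·0.47 / (1 + 2·0.47) = 1.410 / 1.940 = 0.727.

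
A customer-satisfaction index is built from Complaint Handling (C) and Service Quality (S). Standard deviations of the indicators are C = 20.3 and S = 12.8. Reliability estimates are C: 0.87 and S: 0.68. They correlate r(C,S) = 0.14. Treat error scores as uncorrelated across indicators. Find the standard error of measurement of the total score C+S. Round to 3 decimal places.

10.296

Var(total) = 575.93 + 72.7552 = 648.685.
True-score variance = 469.93 + 72.7552 = 542.685, so reliability = 0.8366.
Error variance = 648.685 − 542.685 = 106; SEM = √106 = 10.296.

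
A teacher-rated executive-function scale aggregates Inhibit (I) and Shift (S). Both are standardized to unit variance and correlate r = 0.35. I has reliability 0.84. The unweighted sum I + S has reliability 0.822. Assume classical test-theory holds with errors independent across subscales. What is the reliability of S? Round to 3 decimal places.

Var(I+S) = 2 + 2·0.35 = 2.700.
True-score variance = ρ_I + ρ_S + 2·0.35, so 0.822 = (0.84 + ρ_S + 0.70) / 2.700.
ρ_S = 0.822·2.700 − 0.84 − 0.70 = 0.679.

0.679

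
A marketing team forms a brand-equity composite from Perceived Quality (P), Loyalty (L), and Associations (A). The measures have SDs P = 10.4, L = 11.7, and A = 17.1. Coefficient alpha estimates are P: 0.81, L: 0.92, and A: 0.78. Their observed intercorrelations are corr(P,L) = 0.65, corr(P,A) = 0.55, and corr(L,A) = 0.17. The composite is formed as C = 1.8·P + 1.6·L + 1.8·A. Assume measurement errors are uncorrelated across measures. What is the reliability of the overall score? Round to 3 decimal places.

Var(C) = 1.8²·10.4² + 1.6²·11.7² + 1.8²·17.1² + 2·[2.88·10.4·11.7·0.65 + 3.24·10.4·17.1·0.55 + 2.88·11.7·17.1·0.17] = 1648.29 + 1285.3 = 2933.59.
With uncorrelated errors the cross-covariances are all true-score covariance, so they carry over unchanged; only the diagonal terms shrink to ρᵢσᵢ².
True-score variance = [1.8²·10.4²·0.81 + 1.6²·11.7²·0.92 + 1.8²·17.1²·0.78] + 1285.3 = 1345.24 + 1285.3 = 2630.54.
Reliability = 2630.54 / 2933.59 = 0.897.

0.897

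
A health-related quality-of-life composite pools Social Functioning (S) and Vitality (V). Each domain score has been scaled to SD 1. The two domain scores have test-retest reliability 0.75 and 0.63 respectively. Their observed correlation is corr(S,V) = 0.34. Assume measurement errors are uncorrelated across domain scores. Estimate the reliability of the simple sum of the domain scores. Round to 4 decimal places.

Var(S+V) = 2 + 2·[0.34] = 2 + 0.68 = 2.68.
With uncorrelated errors the cross-covariances are all true-score covariance, so they carry over unchanged; only the diagonal terms shrink to ρᵢσᵢ².
True-score variance = [0.75 + 0.63] + 0.68 = 1.38 + 0.68 = 2.06.
Reliability = 2.06 / 2.68 = 0.7687.

0.7687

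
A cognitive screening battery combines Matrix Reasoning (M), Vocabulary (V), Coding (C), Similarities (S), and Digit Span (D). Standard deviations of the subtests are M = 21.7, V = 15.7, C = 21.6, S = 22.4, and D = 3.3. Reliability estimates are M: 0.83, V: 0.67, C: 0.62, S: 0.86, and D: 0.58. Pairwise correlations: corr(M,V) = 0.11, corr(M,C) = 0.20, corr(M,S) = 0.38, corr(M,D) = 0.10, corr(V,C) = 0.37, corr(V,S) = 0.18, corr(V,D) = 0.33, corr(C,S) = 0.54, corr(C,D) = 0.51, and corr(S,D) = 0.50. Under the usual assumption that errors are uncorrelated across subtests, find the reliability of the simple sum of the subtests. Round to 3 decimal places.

Var(M+V+C+S+D) = 21.7² + 15.7² + 21.6² + 22.4² + 3.3² + 2·[21.7·15.7·0.11 + 21.7·21.6·0.20 + 21.7·22.4·0.38 + 21.7·3.3·0.10 + 15.7·21.6·0.37 + 15.7·22.4·0.18 + 15.7·3.3·0.33 + 21.6·22.4·0.54 + 21.6·3.3·0.51 + 22.4·3.3·0.50] = 1696.59 + 1727.1 = 3423.69.
Under uncorrelated errors the observed covariances equal the true-score covariances, so only the own-variance terms attenuate.
True-score variance = [21.7²·0.83 + 15.7²·0.67 + 21.6²·0.62 + 22.4²·0.86 + 3.3²·0.58] + 1727.1 = 1283.08 + 1727.1 = 3010.19.
Reliability = 3010.19 / 3423.69 = 0.879.

0.879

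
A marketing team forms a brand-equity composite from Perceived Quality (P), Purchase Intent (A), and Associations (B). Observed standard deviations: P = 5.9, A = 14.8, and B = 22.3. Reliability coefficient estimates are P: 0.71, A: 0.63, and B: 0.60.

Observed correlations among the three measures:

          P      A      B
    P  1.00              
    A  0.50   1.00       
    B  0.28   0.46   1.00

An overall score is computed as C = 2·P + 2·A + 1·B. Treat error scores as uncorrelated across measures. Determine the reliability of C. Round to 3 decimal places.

0.785

Var(C) = 2²·5.9² + 2²·14.8² + 22.3² + 2·[4·5.9·14.8·0.50 + 2·5.9·22.3·0.28 + 2·14.8·22.3·0.46] = 1512.69 + 1103.91 = 2616.6.
With uncorrelated errors the cross-covariances are all true-score covariance, so they carry over unchanged; only the diagonal terms shrink to ρᵢσᵢ².
True-score variance = [2²·5.9²·0.71 + 2²·14.8²·0.63 + 22.3²·0.60] + 1103.91 = 949.215 + 1103.91 = 2053.13.
Reliability = 2053.13 / 2616.6 = 0.785.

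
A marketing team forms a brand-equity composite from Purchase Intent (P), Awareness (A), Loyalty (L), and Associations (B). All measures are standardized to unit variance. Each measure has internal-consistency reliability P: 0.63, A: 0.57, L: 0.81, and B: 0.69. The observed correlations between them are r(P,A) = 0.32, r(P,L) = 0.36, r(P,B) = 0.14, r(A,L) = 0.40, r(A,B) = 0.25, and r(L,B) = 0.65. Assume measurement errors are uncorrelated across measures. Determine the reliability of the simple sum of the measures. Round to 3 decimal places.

Var(P+A+L+B) = 4 + 2·[0.32 + 0.36 + 0.14 + 0.40 + 0.25 + 0.65] = 4 + 4.24 = 8.24.
Under uncorrelated errors the observed covariances equal the true-score covariances, so only the own-variance terms attenuate.
True-score variance = [0.63 + 0.57 + 0.81 + 0.69] + 4.24 = 2.7 + 4.24 = 6.94.
Reliability = 6.94 / 8.24 = 0.842.

0.842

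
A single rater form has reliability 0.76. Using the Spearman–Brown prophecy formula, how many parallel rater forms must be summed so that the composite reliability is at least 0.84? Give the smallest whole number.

2

k ≥ ρ*(1−ρ₁)/(ρ₁(1−ρ*)) = 0.84·0.24 / (0.76·0.16) = 1.658.
Smallest integer k = 2.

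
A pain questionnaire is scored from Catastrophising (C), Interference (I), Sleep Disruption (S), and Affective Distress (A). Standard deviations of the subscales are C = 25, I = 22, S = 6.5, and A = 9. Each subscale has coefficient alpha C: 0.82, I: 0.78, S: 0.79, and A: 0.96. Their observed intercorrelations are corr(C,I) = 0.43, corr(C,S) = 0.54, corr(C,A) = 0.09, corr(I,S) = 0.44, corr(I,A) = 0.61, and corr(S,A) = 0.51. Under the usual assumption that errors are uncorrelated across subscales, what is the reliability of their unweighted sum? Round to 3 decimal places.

Var(C+I+S+A) = 25² + 22² + 6.5² + 9² + 2·[25·22·0.43 + 25·6.5·0.54 + 25·9·0.09 + 22·6.5·0.44 + 22·9·0.61 + 6.5·9·0.51] = 1232.25 + 1116.07 = 2348.32.
With uncorrelated errors the cross-covariances are all true-score covariance, so they carry over unchanged; only the diagonal terms shrink to ρᵢσᵢ².
True-score variance = [25²·0.82 + 22²·0.78 + 6.5²·0.79 + 9²·0.96] + 1116.07 = 1001.16 + 1116.07 = 2117.23.
Reliability = 2117.23 / 2348.32 = 0.902.

0.902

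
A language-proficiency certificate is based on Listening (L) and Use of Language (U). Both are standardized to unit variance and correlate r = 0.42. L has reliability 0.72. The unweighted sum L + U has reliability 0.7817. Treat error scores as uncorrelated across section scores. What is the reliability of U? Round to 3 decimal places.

0.660

Var(L+U) = 2 + 2·0.42 = 2.840.
True-score variance = ρ_L + ρ_U + 2·0.42, so 0.7817 = (0.72 + ρ_U + 0.84) / 2.840.
ρ_U = 0.7817·2.840 − 0.72 − 0.84 = 0.660.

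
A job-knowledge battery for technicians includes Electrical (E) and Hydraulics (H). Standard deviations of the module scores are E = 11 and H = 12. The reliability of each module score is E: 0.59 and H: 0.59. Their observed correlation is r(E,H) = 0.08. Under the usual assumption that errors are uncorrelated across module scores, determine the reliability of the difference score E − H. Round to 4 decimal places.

Var(E−H) = 11² + 12² − 2·11·12·0.08 = 265 − 21.12 = 243.88.
Under uncorrelated errors the observed covariances equal the true-score covariances, so only the own-variance terms attenuate.
True-score variance = [11²·0.59 + 12²·0.59] − 21.12 = 156.35 − 21.12 = 135.23.
Reliability = 135.23 / 243.88 = 0.5545.

0.5545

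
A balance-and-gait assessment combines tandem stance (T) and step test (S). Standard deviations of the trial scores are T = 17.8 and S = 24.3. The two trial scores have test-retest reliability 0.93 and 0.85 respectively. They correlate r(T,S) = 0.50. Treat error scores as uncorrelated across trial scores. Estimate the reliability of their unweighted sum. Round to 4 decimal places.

Var(T+S) = 17.8² + 24.3² + 2·[17.8·24.3·0.50] = 907.33 + 432.54 = 1339.87.
With uncorrelated errors the cross-covariances are all true-score covariance, so they carry over unchanged; only the diagonal terms shrink to ρᵢσᵢ².
True-score variance = [17.8²·0.93 + 24.3²·0.85] + 432.54 = 796.578 + 432.54 = 1229.12.
Reliability = 1229.12 / 1339.87 = 0.9173.

0.9173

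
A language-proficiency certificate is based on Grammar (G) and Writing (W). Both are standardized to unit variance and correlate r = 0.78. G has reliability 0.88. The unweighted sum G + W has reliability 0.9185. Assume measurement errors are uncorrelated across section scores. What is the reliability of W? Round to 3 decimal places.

0.830

Var(G+W) = 2 + 2·0.78 = 3.560.
True-score variance = ρ_G + ρ_W + 2·0.78, so 0.9185 = (0.88 + ρ_W + 1.56) / 3.560.
ρ_W = 0.9185·3.560 − 0.88 − 1.56 = 0.830.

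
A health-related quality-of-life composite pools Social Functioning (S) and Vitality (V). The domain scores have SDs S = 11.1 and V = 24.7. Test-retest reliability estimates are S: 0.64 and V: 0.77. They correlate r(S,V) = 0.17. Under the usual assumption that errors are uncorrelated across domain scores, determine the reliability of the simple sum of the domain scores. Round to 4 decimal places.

0.7766

Var(S+V) = 11.1² + 24.7² + 2·[11.1·24.7·0.17] = 733.3 + 93.2178 = 826.518.
Under uncorrelated errors the observed covariances equal the true-score covariances, so only the own-variance terms attenuate.
True-score variance = [11.1²·0.64 + 24.7²·0.77] + 93.2178 = 548.624 + 93.2178 = 641.841.
Reliability = 641.841 / 826.518 = 0.7766.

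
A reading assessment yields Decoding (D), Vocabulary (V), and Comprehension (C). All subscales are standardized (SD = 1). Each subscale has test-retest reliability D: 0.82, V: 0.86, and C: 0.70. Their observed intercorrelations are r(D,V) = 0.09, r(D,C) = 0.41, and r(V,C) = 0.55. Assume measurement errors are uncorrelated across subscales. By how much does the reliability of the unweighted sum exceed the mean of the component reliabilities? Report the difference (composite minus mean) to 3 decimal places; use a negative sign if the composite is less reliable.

Var(sum) = 3 + 2.1 = 5.1; true-score variance = 2.38 + 2.1 = 4.48; composite reliability = 0.8784.
Mean component reliability = 0.7933.
Difference = 0.8784 − 0.7933 = 0.085.

0.085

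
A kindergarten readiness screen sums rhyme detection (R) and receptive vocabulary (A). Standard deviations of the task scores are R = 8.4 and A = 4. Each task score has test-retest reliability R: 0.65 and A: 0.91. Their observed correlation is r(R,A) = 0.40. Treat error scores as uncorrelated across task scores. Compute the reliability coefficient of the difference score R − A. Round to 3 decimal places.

0.562

Var(R−A) = 8.4² + 4² − 2·8.4·4·0.40 = 86.56 − 26.88 = 59.68.
Under uncorrelated errors the observed covariances equal the true-score covariances, so only the own-variance terms attenuate.
True-score variance = [8.4²·0.65 + 4²·0.91] − 26.88 = 60.424 − 26.88 = 33.544.
Reliability = 33.544 / 59.68 = 0.562.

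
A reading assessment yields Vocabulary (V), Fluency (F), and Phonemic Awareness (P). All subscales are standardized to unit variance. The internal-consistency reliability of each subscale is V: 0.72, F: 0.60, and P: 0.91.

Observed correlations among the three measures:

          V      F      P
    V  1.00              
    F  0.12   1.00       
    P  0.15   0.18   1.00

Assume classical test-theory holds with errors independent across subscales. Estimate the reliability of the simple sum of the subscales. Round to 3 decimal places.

Var(V+F+P) = 3 + 2·[0.12 + 0.15 + 0.18] = 3 + 0.9 = 3.9.
Under uncorrelated errors the observed covariances equal the true-score covariances, so only the own-variance terms attenuate.
True-score variance = [0.72 + 0.60 + 0.91] + 0.9 = 2.23 + 0.9 = 3.13.
Reliability = 3.13 / 3.9 = 0.803.

0.803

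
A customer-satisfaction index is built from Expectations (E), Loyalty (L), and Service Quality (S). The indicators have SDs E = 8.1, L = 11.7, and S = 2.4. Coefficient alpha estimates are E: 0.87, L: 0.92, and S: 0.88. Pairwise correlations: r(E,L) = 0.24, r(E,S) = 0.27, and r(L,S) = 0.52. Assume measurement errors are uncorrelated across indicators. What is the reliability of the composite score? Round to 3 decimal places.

0.931

Var(E+L+S) = 8.1² + 11.7² + 2.4² + 2·[8.1·11.7·0.24 + 8.1·2.4·0.27 + 11.7·2.4·0.52] = 208.26 + 85.1904 = 293.45.
Because errors are independent across components, Cov(Tᵢ,Tⱼ) = Cov(Xᵢ,Xⱼ); the off-diagonal part of the true-score variance is the same as above.
True-score variance = [8.1²·0.87 + 11.7²·0.92 + 2.4²·0.88] + 85.1904 = 188.088 + 85.1904 = 273.279.
Reliability = 273.279 / 293.45 = 0.931.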